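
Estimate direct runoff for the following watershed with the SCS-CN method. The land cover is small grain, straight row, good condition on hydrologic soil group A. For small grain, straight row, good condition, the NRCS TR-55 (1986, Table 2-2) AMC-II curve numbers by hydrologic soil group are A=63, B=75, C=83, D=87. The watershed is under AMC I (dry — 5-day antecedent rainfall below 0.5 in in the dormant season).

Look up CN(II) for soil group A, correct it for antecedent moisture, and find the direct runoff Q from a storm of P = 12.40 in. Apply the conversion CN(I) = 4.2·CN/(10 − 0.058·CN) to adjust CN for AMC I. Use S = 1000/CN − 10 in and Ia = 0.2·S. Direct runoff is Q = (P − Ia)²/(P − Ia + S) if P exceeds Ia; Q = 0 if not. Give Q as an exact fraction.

Q = 2017776338/516055995 in ≈ 3.910 in

NRCS table: small grain, straight row, good condition, soil group A → CN(II) = 63
CN(I) from CN(II)=63: (4.2·63)/(10 − 0.058·63) = 132300/3173 ≈ 41.696
Max retention: S = 1000/(132300/3173) − 10 = 18500/1323 in (≈ 13.983 in)
Ia = 0.2·(18500/1323) = 3700/1323 in ≈ 2.797 in
Since P=12.400 > Ia=2.797: effective rainfall P−Ia = 63526/6615 in
Q: (63526/6615)² ÷ (156026/6615) = 2017776338/516055995 in (≈ 3.910 in)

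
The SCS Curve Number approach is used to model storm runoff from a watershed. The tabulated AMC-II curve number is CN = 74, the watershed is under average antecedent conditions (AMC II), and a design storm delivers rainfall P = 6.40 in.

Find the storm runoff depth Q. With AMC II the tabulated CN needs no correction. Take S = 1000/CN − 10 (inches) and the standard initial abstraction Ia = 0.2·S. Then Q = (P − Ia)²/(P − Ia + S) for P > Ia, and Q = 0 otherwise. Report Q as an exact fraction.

AMC II — tabulated CN = 74 applies directly.
S = 1000/74 − 10 = 130/37 in ≈ 3.514 in
Ia = 0.2S: 0.2·3.514 = 0.703 in (exactly 26/37)
P − Ia = 6.400 − 0.703 = 1054/185 ≈ 5.697 in (> 0, runoff occurs)
Runoff Q = (P−Ia)²/(P−Ia+S) = (5.697)²/(5.697+3.514) = 277729/78810 ≈ 3.524 in

Q = 277729/78810 in ≈ 3.524 in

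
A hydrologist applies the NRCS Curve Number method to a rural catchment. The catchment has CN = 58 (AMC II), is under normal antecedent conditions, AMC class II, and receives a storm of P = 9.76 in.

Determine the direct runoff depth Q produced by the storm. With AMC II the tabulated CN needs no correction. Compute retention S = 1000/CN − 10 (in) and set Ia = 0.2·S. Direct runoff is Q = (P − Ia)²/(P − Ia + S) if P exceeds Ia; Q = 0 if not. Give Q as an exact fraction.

Q = 9078169/2043775 in ≈ 4.442 in

AMC II — tabulated CN = 58 applies directly.
Retention S: 1000/CN − 10 with CN=58.000 → S = 210/29 ≈ 7.241 in
Ia = 0.2S: 0.2·7.241 = 1.448 in (exactly 42/29)
P − Ia = 9.760 − 1.448 = 6026/725 ≈ 8.312 in (> 0, runoff occurs)
Runoff Q = (P−Ia)²/(P−Ia+S) = (8.312)²/(8.312+7.241) = 9078169/2043775 ≈ 4.442 in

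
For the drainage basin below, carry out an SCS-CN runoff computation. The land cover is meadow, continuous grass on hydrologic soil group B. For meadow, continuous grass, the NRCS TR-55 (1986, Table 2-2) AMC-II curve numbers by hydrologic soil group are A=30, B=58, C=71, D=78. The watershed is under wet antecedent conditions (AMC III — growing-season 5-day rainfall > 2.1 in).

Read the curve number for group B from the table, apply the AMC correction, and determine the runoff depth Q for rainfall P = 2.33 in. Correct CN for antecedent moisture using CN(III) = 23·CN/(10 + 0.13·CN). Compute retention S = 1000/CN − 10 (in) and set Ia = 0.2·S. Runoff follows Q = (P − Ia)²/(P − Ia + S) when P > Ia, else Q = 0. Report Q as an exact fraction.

NRCS table: meadow, continuous grass, soil group B → CN(II) = 58
CN(III) from CN(II)=58: (23·58)/(10 + 0.13·58) = 66700/877 ≈ 76.055
S = 1000/(66700/877) − 10 = 2100/667 in ≈ 3.148 in
Initial abstraction Ia = S/5 = (2100/667)/5 = 420/667 ≈ 0.630 in
Since P=2.330 > Ia=0.630: effective rainfall P−Ia = 113411/66700 in
Runoff Q = (P−Ia)²/(P−Ia+S) = (1.700)²/(1.700+3.148) = 12862054921/21571513700 ≈ 0.596 in

Q = 12862054921/21571513700 in ≈ 0.596 in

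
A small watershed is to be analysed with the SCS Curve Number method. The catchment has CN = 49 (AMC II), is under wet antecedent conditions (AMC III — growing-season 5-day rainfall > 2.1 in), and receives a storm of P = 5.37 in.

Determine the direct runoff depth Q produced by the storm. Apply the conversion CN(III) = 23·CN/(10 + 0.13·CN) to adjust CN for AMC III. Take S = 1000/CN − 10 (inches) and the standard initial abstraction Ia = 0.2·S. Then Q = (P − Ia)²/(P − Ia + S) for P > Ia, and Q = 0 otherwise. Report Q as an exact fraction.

Adjust CN=49 to AMC III: 23·49/(10 + 0.13·49) → 1127 ÷ (1637/100) = 112700/1637 ≈ 68.845
Max retention: S = 1000/(112700/1637) − 10 = 5100/1127 in (≈ 4.525 in)
Initial abstraction Ia = S/5 = (5100/1127)/5 = 1020/1127 ≈ 0.905 in
Since P=5.370 > Ia=0.905: effective rainfall P−Ia = 503199/112700 in
Runoff Q = (P−Ia)²/(P−Ia+S) = (4.465)²/(4.465+4.525) = 84403077867/38062509100 ≈ 2.217 in

Q = 84403077867/38062509100 in ≈ 2.217 in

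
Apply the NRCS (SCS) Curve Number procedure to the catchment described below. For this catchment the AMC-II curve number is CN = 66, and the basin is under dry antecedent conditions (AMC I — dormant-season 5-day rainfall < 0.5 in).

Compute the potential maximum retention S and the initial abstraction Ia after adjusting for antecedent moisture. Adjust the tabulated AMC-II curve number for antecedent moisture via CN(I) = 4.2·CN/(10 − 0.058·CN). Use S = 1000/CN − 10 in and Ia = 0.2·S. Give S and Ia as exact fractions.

Dry (AMC I): CN(I) = 4.2·66/(10 − 0.058·66) = (1386/5)/(1543/250) = 69300/1543 ≈ 44.913
Retention S: 1000/CN − 10 with CN=44.913 → S = 8500/693 ≈ 12.266 in
Ia = 0.2S: 0.2·12.266 = 2.453 in (exactly 1700/693)

S = 8500/693 in ≈ 12.266 in; Ia = 1700/693 in ≈ 2.453 in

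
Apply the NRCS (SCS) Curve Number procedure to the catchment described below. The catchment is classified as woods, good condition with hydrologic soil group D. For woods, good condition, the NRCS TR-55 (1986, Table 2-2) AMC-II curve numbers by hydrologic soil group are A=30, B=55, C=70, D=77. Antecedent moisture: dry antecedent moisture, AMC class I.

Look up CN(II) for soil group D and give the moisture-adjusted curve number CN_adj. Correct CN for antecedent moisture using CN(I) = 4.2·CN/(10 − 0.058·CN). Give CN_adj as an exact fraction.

NRCS table: woods, good condition, soil group D → CN(II) = 77
Adjust CN=77 to AMC I: 4.2·77/(10 − 0.058·77) → (1617/5) ÷ (2767/500) = 161700/2767 ≈ 58.439

CN_adj = 161700/2767 ≈ 58.439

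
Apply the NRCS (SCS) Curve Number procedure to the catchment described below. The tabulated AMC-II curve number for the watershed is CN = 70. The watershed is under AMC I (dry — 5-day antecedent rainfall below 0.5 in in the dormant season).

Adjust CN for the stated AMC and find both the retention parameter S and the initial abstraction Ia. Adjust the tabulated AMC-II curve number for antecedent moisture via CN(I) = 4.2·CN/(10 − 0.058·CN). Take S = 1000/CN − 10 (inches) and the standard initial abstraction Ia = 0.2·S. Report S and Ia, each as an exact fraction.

S = 500/49 in ≈ 10.204 in; Ia = 100/49 in ≈ 2.041 in

Adjust CN=70 to AMC I: 4.2·70/(10 − 0.058·70) → 294 ÷ (297/50) = 4900/99 ≈ 49.495
Max retention: S = 1000/(4900/99) − 10 = 500/49 in (≈ 10.204 in)
Ia = 0.2·(500/49) = 100/49 in ≈ 2.041 in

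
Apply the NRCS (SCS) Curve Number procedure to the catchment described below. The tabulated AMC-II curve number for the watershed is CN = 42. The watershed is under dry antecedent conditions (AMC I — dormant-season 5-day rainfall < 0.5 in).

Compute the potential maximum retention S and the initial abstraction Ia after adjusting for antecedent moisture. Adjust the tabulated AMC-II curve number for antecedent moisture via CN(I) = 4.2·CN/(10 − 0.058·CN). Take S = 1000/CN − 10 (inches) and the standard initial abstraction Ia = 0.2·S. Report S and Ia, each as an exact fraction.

S = 14500/441 in ≈ 32.880 in; Ia = 2900/441 in ≈ 6.576 in

Dry (AMC I): CN(I) = 4.2·42/(10 − 0.058·42) = (882/5)/(1891/250) = 44100/1891 ≈ 23.321
Max retention: S = 1000/(44100/1891) − 10 = 14500/441 in (≈ 32.880 in)
Ia = 0.2·(14500/441) = 2900/441 in ≈ 6.576 in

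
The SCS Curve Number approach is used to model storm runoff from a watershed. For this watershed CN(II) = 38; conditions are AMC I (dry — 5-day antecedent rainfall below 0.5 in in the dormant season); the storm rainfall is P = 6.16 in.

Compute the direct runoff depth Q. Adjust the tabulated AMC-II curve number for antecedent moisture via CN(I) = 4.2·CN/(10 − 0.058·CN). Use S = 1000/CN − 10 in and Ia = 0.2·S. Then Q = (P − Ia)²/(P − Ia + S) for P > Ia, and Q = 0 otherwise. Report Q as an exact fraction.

Adjust CN=38 to AMC I: 4.2·38/(10 − 0.058·38) → (798/5) ÷ (1949/250) = 39900/1949 ≈ 20.472
Retention S: 1000/CN − 10 with CN=20.472 → S = 15500/399 ≈ 38.847 in
Ia = 0.2S: 0.2·38.847 = 7.769 in (exactly 3100/399)
P = 6.160 ≤ Ia = 7.769 in: entire storm abstracted, Q = 0.

Q = 0 in ≈ 0.000 in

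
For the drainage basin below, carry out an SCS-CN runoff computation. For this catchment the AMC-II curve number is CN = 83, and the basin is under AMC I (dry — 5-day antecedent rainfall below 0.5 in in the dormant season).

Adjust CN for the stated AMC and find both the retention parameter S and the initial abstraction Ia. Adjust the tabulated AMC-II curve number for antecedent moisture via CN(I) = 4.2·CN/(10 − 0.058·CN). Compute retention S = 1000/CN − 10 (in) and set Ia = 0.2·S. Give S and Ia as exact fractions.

S = 8500/1743 in ≈ 4.877 in; Ia = 1700/1743 in ≈ 0.975 in

CN(I) from CN(II)=83: (4.2·83)/(10 − 0.058·83) = 174300/2593 ≈ 67.219
Retention S: 1000/CN − 10 with CN=67.219 → S = 8500/1743 ≈ 4.877 in
Initial abstraction Ia = S/5 = (8500/1743)/5 = 1700/1743 ≈ 0.975 in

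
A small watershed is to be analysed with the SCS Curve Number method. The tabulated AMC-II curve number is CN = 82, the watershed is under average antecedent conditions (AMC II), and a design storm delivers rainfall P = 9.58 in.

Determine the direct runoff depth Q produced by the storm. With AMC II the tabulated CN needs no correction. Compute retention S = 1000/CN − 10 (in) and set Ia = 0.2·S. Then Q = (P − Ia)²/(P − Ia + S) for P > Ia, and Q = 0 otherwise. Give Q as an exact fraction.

Q = 351150121/47639950 in ≈ 7.371 in

AMC II — tabulated CN = 82 applies directly.
Max retention: S = 1000/82 − 10 = 90/41 in (≈ 2.195 in)
Ia = 0.2·(90/41) = 18/41 in ≈ 0.439 in
Since P=9.580 > Ia=0.439: effective rainfall P−Ia = 18739/2050 in
Q: (18739/2050)² ÷ (23239/2050) = 351150121/47639950 in (≈ 7.371 in)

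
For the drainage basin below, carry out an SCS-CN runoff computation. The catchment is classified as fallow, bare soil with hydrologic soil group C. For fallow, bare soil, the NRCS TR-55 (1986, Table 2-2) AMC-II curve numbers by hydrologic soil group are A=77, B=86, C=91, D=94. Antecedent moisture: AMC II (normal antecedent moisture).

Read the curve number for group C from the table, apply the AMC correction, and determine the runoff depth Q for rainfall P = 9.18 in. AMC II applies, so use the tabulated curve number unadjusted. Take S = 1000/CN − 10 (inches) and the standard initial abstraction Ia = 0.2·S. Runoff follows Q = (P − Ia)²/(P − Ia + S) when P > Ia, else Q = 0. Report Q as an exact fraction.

Q = 185586129/22936550 in ≈ 8.091 in

NRCS table: fallow, bare soil, soil group C → CN(II) = 91
AMC II — tabulated CN = 91 applies directly.
Retention S: 1000/CN − 10 with CN=91.000 → S = 90/91 ≈ 0.989 in
Ia = 0.2·(90/91) = 18/91 in ≈ 0.198 in
P − Ia = 9.180 − 0.198 = 40869/4550 ≈ 8.982 in (> 0, runoff occurs)
Q = (40869/4550)²/((40869/4550) + 90/91) = (1670275161/20702500)/(45369/4550) = 185586129/22936550 in ≈ 8.091 in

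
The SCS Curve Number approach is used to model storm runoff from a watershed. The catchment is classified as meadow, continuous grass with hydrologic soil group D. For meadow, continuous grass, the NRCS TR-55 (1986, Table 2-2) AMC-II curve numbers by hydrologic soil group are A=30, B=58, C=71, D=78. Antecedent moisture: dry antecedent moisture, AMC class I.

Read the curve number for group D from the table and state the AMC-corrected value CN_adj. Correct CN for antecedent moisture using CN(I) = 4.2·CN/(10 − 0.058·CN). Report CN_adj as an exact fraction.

NRCS table: meadow, continuous grass, soil group D → CN(II) = 78
CN(I) from CN(II)=78: (4.2·78)/(10 − 0.058·78) = 81900/1369 ≈ 59.825

CN_adj = 81900/1369 ≈ 59.825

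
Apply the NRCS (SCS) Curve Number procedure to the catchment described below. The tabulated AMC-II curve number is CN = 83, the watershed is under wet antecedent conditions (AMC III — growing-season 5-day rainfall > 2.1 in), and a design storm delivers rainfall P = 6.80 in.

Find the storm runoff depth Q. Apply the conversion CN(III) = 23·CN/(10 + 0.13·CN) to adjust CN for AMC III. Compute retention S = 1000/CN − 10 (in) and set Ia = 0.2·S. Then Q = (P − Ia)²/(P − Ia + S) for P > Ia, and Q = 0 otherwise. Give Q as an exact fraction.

Adjust CN=83 to AMC III: 23·83/(10 + 0.13·83) → 1909 ÷ (2079/100) = 190900/2079 ≈ 91.823
Retention S: 1000/CN − 10 with CN=91.823 → S = 1700/1909 ≈ 0.891 in
Ia = 0.2S: 0.2·0.891 = 0.178 in (exactly 340/1909)
P − Ia = 6.800 − 0.178 = 63206/9545 ≈ 6.622 in (> 0, runoff occurs)
Runoff Q = (P−Ia)²/(P−Ia+S) = (6.622)²/(6.622+0.891) = 117499954/20130405 ≈ 5.837 in

Q = 117499954/20130405 in ≈ 5.837 in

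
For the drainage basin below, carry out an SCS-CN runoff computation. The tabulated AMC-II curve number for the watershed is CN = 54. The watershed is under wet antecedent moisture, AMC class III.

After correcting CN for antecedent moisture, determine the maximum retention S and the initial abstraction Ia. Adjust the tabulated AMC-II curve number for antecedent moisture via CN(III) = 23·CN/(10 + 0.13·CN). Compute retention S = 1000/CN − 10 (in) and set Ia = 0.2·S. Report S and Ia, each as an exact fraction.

CN(III) from CN(II)=54: (23·54)/(10 + 0.13·54) = 2700/37 ≈ 72.973
Retention S: 1000/CN − 10 with CN=72.973 → S = 100/27 ≈ 3.704 in
Ia = 0.2·(100/27) = 20/27 in ≈ 0.741 in

S = 100/27 in ≈ 3.704 in; Ia = 20/27 in ≈ 0.741 in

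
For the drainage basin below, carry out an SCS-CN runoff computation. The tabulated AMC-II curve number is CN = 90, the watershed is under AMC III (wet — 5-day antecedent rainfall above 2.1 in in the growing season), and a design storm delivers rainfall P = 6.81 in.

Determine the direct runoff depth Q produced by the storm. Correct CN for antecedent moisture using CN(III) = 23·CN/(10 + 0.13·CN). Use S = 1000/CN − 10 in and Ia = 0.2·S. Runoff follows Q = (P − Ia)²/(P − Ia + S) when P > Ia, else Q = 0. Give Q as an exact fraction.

Q = 19311827089/3083616900 in ≈ 6.263 in

Wet (AMC III): CN(III) = 23·90/(10 + 0.13·90) = 2070/(217/10) = 20700/217 ≈ 95.392
Retention S: 1000/CN − 10 with CN=95.392 → S = 100/207 ≈ 0.483 in
Ia = 0.2·(100/207) = 20/207 in ≈ 0.097 in
Excess rainfall: 6.810 − 0.097 = 6.713 in; P > Ia so Q > 0
Runoff Q = (P−Ia)²/(P−Ia+S) = (6.713)²/(6.713+0.483) = 19311827089/3083616900 ≈ 6.263 in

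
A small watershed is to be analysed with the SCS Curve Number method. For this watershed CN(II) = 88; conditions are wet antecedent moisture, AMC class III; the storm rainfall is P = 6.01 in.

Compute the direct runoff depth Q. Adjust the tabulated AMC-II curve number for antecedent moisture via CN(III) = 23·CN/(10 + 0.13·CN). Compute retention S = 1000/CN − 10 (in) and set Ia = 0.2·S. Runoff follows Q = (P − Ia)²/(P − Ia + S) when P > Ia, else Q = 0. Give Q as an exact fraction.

Q = 22216796809/4150540900 in ≈ 5.353 in

Wet (AMC III): CN(III) = 23·88/(10 + 0.13·88) = 2024/(536/25) = 6325/67 ≈ 94.403
Max retention: S = 1000/(6325/67) − 10 = 150/253 in (≈ 0.593 in)
Ia = 0.2S: 0.2·0.593 = 0.119 in (exactly 30/253)
Excess rainfall: 6.010 − 0.119 = 5.891 in; P > Ia so Q > 0
Runoff Q = (P−Ia)²/(P−Ia+S) = (5.891)²/(5.891+0.593) = 22216796809/4150540900 ≈ 5.353 in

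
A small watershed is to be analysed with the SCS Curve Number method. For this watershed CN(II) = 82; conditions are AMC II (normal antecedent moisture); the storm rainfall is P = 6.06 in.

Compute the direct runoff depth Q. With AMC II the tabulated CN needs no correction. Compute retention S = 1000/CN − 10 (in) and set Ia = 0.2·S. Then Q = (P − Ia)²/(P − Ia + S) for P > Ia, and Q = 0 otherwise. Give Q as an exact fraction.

Average conditions: CN = 82 (no AMC adjustment).
Max retention: S = 1000/82 − 10 = 90/41 in (≈ 2.195 in)
Ia = 0.2S: 0.2·2.195 = 0.439 in (exactly 18/41)
P − Ia = 6.060 − 0.439 = 11523/2050 ≈ 5.621 in (> 0, runoff occurs)
Runoff Q = (P−Ia)²/(P−Ia+S) = (5.621)²/(5.621+2.195) = 44259843/10949050 ≈ 4.042 in

Q = 44259843/10949050 in ≈ 4.042 in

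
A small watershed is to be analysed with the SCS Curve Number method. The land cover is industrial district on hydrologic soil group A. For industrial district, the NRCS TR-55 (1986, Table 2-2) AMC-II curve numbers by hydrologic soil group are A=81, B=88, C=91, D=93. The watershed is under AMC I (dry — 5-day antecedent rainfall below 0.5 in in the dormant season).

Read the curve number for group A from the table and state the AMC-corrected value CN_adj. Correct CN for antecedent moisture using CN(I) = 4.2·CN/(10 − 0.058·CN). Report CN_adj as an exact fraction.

CN_adj = 170100/2651 ≈ 64.164

NRCS table: industrial district, soil group A → CN(II) = 81
Adjust CN=81 to AMC I: 4.2·81/(10 − 0.058·81) → (1701/5) ÷ (2651/500) = 170100/2651 ≈ 64.164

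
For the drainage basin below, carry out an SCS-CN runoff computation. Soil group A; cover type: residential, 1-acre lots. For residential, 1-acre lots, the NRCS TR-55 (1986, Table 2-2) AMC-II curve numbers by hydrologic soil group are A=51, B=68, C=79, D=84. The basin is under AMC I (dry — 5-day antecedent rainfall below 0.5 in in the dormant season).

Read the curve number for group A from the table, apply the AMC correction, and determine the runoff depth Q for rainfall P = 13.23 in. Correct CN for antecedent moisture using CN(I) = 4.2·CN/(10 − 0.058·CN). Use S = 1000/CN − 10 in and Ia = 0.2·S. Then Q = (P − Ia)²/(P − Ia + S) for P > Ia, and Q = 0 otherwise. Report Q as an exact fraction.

NRCS table: residential, 1-acre lots, soil group A → CN(II) = 51
Dry (AMC I): CN(I) = 4.2·51/(10 − 0.058·51) = (1071/5)/(3521/500) = 15300/503 ≈ 30.417
Retention S: 1000/CN − 10 with CN=30.417 → S = 3500/153 ≈ 22.876 in
Ia = 0.2S: 0.2·22.876 = 4.575 in (exactly 700/153)
Excess rainfall: 13.230 − 4.575 = 8.655 in; P > Ia so Q > 0
Runoff Q = (P−Ia)²/(P−Ia+S) = (8.655)²/(8.655+22.876) = 2504970223/1054430100 ≈ 2.376 in

Q = 2504970223/1054430100 in ≈ 2.376 in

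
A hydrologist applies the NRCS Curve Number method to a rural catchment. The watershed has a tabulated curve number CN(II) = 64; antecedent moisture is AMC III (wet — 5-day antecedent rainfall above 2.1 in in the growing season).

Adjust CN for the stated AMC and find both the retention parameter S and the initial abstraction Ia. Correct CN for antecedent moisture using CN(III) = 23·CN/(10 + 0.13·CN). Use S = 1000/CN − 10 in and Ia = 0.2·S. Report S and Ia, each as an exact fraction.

S = 225/92 in ≈ 2.446 in; Ia = 45/92 in ≈ 0.489 in

CN(III) from CN(II)=64: (23·64)/(10 + 0.13·64) = 18400/229 ≈ 80.349
Max retention: S = 1000/(18400/229) − 10 = 225/92 in (≈ 2.446 in)
Ia = 0.2·(225/92) = 45/92 in ≈ 0.489 in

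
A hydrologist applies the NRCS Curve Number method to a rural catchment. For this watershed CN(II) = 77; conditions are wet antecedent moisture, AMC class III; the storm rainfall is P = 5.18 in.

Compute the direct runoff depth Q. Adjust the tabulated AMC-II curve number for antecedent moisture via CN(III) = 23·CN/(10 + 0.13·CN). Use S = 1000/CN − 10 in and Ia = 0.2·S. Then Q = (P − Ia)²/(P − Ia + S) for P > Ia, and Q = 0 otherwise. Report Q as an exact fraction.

Adjust CN=77 to AMC III: 23·77/(10 + 0.13·77) → 1771 ÷ (2001/100) = 7700/87 ≈ 88.506
S = 1000/(7700/87) − 10 = 100/77 in ≈ 1.299 in
Ia = 0.2S: 0.2·1.299 = 0.260 in (exactly 20/77)
Excess rainfall: 5.180 − 0.260 = 4.920 in; P > Ia so Q > 0
Runoff Q = (P−Ia)²/(P−Ia+S) = (4.920)²/(4.920+1.299) = 358837249/92180550 ≈ 3.893 in

Q = 358837249/92180550 in ≈ 3.893 in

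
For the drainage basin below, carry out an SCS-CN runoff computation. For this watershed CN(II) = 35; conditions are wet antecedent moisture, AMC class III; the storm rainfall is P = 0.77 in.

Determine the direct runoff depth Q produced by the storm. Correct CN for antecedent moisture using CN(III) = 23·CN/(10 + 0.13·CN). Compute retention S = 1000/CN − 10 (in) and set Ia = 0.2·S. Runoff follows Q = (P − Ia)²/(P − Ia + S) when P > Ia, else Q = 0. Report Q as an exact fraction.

CN(III) from CN(II)=35: (23·35)/(10 + 0.13·35) = 16100/291 ≈ 55.326
S = 1000/(16100/291) − 10 = 1300/161 in ≈ 8.075 in
Ia = 0.2·(1300/161) = 260/161 in ≈ 1.615 in
P = 0.770 ≤ Ia = 1.615 in: entire storm abstracted, Q = 0.

Q = 0 in ≈ 0.000 in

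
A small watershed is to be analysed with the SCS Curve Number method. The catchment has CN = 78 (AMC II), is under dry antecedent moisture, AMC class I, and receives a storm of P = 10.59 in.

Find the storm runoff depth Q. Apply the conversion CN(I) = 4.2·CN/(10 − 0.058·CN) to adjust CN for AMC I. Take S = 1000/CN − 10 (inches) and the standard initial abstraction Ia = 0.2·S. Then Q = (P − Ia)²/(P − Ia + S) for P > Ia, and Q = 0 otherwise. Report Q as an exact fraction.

Adjust CN=78 to AMC I: 4.2·78/(10 − 0.058·78) → (1638/5) ÷ (1369/250) = 81900/1369 ≈ 59.825
S = 1000/(81900/1369) − 10 = 5500/819 in ≈ 6.716 in
Ia = 0.2S: 0.2·6.716 = 1.343 in (exactly 1100/819)
P − Ia = 10.590 − 1.343 = 757321/81900 ≈ 9.247 in (> 0, runoff occurs)
Q = (757321/81900)²/((757321/81900) + 5500/819) = (573535097041/6707610000)/(1307321/81900) = 573535097041/107069589900 in ≈ 5.357 in

Q = 573535097041/107069589900 in ≈ 5.357 in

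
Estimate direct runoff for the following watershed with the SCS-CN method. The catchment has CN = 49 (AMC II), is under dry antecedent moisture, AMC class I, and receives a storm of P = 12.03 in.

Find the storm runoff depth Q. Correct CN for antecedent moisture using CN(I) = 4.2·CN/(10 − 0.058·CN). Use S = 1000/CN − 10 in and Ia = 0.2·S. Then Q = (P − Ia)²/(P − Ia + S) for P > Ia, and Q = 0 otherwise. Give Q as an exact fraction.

Adjust CN=49 to AMC I: 4.2·49/(10 − 0.058·49) → (1029/5) ÷ (3579/500) = 34300/1193 ≈ 28.751
Max retention: S = 1000/(34300/1193) − 10 = 8500/343 in (≈ 24.781 in)
Ia = 0.2S: 0.2·24.781 = 4.956 in (exactly 1700/343)
Since P=12.030 > Ia=4.956: effective rainfall P−Ia = 242629/34300 in
Q: (242629/34300)² ÷ (1092629/34300) = 58868831641/37477174700 in (≈ 1.571 in)

Q = 58868831641/37477174700 in ≈ 1.571 in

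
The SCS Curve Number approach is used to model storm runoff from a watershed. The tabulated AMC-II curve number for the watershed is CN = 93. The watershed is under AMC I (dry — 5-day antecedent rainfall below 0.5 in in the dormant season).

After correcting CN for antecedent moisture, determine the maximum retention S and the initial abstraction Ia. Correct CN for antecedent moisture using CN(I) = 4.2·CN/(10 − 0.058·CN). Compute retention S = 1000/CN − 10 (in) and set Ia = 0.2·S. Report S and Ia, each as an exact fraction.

S = 500/279 in ≈ 1.792 in; Ia = 100/279 in ≈ 0.358 in

Adjust CN=93 to AMC I: 4.2·93/(10 − 0.058·93) → (1953/5) ÷ (2303/500) = 27900/329 ≈ 84.802
Max retention: S = 1000/(27900/329) − 10 = 500/279 in (≈ 1.792 in)
Ia = 0.2S: 0.2·1.792 = 0.358 in (exactly 100/279)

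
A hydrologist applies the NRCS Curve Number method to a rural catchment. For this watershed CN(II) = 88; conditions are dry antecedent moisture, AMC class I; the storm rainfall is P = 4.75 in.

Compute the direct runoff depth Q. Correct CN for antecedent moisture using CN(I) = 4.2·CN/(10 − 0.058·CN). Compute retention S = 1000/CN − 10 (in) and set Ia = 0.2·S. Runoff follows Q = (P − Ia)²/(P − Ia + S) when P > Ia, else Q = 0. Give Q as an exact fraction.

CN(I) from CN(II)=88: (4.2·88)/(10 − 0.058·88) = 3850/51 ≈ 75.490
S = 1000/(3850/51) − 10 = 250/77 in ≈ 3.247 in
Initial abstraction Ia = S/5 = (250/77)/5 = 50/77 ≈ 0.649 in
P − Ia = 4.750 − 0.649 = 1263/308 ≈ 4.101 in (> 0, runoff occurs)
Runoff Q = (P−Ia)²/(P−Ia+S) = (4.101)²/(4.101+3.247) = 1595169/697004 ≈ 2.289 in

Q = 1595169/697004 in ≈ 2.289 in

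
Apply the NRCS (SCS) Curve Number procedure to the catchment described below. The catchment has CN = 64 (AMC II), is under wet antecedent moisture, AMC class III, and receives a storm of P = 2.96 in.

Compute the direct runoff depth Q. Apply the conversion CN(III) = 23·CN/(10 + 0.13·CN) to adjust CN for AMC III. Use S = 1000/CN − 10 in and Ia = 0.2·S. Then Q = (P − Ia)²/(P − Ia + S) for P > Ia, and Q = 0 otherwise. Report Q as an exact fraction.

Q = 32296489/26008400 in ≈ 1.242 in

CN(III) from CN(II)=64: (23·64)/(10 + 0.13·64) = 18400/229 ≈ 80.349
Retention S: 1000/CN − 10 with CN=80.349 → S = 225/92 ≈ 2.446 in
Ia = 0.2·(225/92) = 45/92 in ≈ 0.489 in
P − Ia = 2.960 − 0.489 = 5683/2300 ≈ 2.471 in (> 0, runoff occurs)
Q: (5683/2300)² ÷ (2827/575) = 32296489/26008400 in (≈ 1.242 in)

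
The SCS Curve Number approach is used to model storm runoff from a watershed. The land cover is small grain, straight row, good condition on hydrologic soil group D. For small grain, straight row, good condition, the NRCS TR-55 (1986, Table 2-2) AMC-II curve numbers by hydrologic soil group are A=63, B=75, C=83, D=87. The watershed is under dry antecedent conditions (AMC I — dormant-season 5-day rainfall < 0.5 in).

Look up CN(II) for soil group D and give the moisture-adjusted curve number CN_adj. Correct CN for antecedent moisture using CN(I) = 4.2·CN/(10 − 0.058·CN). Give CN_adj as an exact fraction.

NRCS table: small grain, straight row, good condition, soil group D → CN(II) = 87
CN(I) from CN(II)=87: (4.2·87)/(10 − 0.058·87) = 182700/2477 ≈ 73.759

CN_adj = 182700/2477 ≈ 73.759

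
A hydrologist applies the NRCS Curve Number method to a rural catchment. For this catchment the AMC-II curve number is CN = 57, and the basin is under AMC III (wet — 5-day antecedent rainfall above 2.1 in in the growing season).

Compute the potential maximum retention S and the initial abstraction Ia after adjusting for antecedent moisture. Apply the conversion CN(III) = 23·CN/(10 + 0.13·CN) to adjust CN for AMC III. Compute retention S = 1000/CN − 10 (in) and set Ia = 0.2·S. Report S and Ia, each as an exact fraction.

S = 4300/1311 in ≈ 3.280 in; Ia = 860/1311 in ≈ 0.656 in

CN(III) from CN(II)=57: (23·57)/(10 + 0.13·57) = 131100/1741 ≈ 75.302
Max retention: S = 1000/(131100/1741) − 10 = 4300/1311 in (≈ 3.280 in)
Ia = 0.2·(4300/1311) = 860/1311 in ≈ 0.656 in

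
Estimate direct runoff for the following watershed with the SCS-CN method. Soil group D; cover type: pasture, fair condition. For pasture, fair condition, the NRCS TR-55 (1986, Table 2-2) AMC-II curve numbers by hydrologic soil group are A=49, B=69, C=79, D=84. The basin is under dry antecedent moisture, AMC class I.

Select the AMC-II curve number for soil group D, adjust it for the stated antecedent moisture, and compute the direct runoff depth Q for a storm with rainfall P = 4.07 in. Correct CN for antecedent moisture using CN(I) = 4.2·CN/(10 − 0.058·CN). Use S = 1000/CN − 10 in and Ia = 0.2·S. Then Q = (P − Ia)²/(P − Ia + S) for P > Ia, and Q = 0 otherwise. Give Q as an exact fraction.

Q = 19456623169/14971376700 in ≈ 1.300 in

NRCS table: pasture, fair condition, soil group D → CN(II) = 84
CN(I) from CN(II)=84: (4.2·84)/(10 − 0.058·84) = 44100/641 ≈ 68.799
Retention S: 1000/CN − 10 with CN=68.799 → S = 2000/441 ≈ 4.535 in
Ia = 0.2S: 0.2·4.535 = 0.907 in (exactly 400/441)
P − Ia = 4.070 − 0.907 = 139487/44100 ≈ 3.163 in (> 0, runoff occurs)
Q: (139487/44100)² ÷ (339487/44100) = 19456623169/14971376700 in (≈ 1.300 in)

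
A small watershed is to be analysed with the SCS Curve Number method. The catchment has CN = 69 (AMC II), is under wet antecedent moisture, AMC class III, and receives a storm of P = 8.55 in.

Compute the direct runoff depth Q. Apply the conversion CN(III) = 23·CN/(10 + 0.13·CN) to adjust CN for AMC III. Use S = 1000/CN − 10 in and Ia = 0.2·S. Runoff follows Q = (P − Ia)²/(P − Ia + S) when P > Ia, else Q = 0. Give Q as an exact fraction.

Q = 67069086529/10187809980 in ≈ 6.583 in

Wet (AMC III): CN(III) = 23·69/(10 + 0.13·69) = 1587/(1897/100) = 158700/1897 ≈ 83.658
S = 1000/(158700/1897) − 10 = 3100/1587 in ≈ 1.953 in
Initial abstraction Ia = S/5 = (3100/1587)/5 = 620/1587 ≈ 0.391 in
Excess rainfall: 8.550 − 0.391 = 8.159 in; P > Ia so Q > 0
Q: (258977/31740)² ÷ (320977/31740) = 67069086529/10187809980 in (≈ 6.583 in)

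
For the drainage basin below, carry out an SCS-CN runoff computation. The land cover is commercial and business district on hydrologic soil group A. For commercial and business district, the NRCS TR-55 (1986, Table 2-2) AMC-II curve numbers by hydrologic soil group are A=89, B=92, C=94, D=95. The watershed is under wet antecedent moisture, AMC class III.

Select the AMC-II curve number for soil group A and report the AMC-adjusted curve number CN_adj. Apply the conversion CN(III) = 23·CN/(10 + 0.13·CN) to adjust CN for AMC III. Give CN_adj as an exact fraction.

NRCS table: commercial and business district, soil group A → CN(II) = 89
CN(III) from CN(II)=89: (23·89)/(10 + 0.13·89) = 204700/2157 ≈ 94.900

CN_adj = 204700/2157 ≈ 94.900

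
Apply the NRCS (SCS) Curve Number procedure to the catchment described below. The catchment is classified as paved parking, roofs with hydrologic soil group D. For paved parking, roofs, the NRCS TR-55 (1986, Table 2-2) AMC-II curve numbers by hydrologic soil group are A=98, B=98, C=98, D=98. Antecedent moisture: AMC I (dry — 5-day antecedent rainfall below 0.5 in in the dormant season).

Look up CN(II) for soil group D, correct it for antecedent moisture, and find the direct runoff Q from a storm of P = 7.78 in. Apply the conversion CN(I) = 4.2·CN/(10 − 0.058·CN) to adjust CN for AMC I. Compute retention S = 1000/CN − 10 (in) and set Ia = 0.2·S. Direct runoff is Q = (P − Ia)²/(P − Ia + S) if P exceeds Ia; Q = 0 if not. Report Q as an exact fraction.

NRCS table: paved parking, roofs, soil group D → CN(II) = 98
Dry (AMC I): CN(I) = 4.2·98/(10 − 0.058·98) = (2058/5)/(1079/250) = 102900/1079 ≈ 95.366
Max retention: S = 1000/(102900/1079) − 10 = 500/1029 in (≈ 0.486 in)
Initial abstraction Ia = S/5 = (500/1029)/5 = 100/1029 ≈ 0.097 in
Excess rainfall: 7.780 − 0.097 = 7.683 in; P > Ia so Q > 0
Q: (395281/51450)² ÷ (420281/51450) = 156247068961/21623457450 in (≈ 7.226 in)

Q = 156247068961/21623457450 in ≈ 7.226 in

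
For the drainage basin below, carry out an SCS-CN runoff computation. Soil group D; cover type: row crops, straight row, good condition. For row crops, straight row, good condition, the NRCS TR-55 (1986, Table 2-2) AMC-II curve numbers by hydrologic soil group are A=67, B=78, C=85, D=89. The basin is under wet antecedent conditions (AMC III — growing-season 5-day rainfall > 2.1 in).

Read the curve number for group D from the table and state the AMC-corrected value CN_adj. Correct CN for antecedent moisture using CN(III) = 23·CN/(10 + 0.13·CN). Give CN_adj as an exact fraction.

NRCS table: row crops, straight row, good condition, soil group D → CN(II) = 89
Adjust CN=89 to AMC III: 23·89/(10 + 0.13·89) → 2047 ÷ (2157/100) = 204700/2157 ≈ 94.900

CN_adj = 204700/2157 ≈ 94.900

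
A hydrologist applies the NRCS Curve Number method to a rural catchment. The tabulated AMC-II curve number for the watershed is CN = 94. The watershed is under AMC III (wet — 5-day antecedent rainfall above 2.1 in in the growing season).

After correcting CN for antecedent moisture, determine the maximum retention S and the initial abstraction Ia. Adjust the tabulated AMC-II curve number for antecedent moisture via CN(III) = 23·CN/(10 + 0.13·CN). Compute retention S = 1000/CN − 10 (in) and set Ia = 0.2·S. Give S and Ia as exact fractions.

S = 300/1081 in ≈ 0.278 in; Ia = 60/1081 in ≈ 0.056 in

Adjust CN=94 to AMC III: 23·94/(10 + 0.13·94) → 2162 ÷ (1111/50) = 108100/1111 ≈ 97.300
S = 1000/(108100/1111) − 10 = 300/1081 in ≈ 0.278 in
Ia = 0.2·(300/1081) = 60/1081 in ≈ 0.056 in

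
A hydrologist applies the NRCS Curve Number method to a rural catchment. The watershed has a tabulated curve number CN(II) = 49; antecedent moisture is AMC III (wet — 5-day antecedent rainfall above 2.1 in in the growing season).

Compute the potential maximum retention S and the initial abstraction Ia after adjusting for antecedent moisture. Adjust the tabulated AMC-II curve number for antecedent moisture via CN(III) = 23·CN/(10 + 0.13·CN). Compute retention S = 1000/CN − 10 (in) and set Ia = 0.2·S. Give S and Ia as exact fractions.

Adjust CN=49 to AMC III: 23·49/(10 + 0.13·49) → 1127 ÷ (1637/100) = 112700/1637 ≈ 68.845
Retention S: 1000/CN − 10 with CN=68.845 → S = 5100/1127 ≈ 4.525 in
Ia = 0.2·(5100/1127) = 1020/1127 in ≈ 0.905 in

S = 5100/1127 in ≈ 4.525 in; Ia = 1020/1127 in ≈ 0.905 in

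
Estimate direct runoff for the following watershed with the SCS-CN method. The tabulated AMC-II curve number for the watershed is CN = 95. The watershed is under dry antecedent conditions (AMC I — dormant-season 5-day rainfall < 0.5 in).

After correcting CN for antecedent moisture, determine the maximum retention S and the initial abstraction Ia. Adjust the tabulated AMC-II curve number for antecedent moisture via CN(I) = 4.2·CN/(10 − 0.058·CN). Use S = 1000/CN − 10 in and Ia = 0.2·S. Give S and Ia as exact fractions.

S = 500/399 in ≈ 1.253 in; Ia = 100/399 in ≈ 0.251 in

Adjust CN=95 to AMC I: 4.2·95/(10 − 0.058·95) → 399 ÷ (449/100) = 39900/449 ≈ 88.864
S = 1000/(39900/449) − 10 = 500/399 in ≈ 1.253 in
Ia = 0.2·(500/399) = 100/399 in ≈ 0.251 in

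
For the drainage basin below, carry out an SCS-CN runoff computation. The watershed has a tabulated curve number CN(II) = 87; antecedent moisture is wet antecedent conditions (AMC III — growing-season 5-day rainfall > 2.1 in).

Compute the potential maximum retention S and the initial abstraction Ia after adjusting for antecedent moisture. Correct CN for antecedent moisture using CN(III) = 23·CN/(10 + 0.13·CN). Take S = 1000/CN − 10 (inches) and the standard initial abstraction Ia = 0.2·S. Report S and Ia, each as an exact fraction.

CN(III) from CN(II)=87: (23·87)/(10 + 0.13·87) = 200100/2131 ≈ 93.900
S = 1000/(200100/2131) − 10 = 1300/2001 in ≈ 0.650 in
Ia = 0.2·(1300/2001) = 260/2001 in ≈ 0.130 in

S = 1300/2001 in ≈ 0.650 in; Ia = 260/2001 in ≈ 0.130 in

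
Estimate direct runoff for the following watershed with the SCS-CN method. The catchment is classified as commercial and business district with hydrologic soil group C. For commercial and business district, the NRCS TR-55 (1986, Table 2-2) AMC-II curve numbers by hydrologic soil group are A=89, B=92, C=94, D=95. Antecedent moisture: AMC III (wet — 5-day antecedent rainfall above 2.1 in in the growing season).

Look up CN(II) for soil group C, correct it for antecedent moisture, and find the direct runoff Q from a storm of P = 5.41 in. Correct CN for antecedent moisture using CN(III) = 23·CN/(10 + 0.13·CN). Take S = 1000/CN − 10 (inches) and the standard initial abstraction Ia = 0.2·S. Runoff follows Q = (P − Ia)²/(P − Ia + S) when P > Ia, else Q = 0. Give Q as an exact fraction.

Q = 335033750041/65813550100 in ≈ 5.091 in

NRCS table: commercial and business district, soil group C → CN(II) = 94
CN(III) from CN(II)=94: (23·94)/(10 + 0.13·94) = 108100/1111 ≈ 97.300
Max retention: S = 1000/(108100/1111) − 10 = 300/1081 in (≈ 0.278 in)
Initial abstraction Ia = S/5 = (300/1081)/5 = 60/1081 ≈ 0.056 in
P − Ia = 5.410 − 0.056 = 578821/108100 ≈ 5.354 in (> 0, runoff occurs)
Q: (578821/108100)² ÷ (608821/108100) = 335033750041/65813550100 in (≈ 5.091 in)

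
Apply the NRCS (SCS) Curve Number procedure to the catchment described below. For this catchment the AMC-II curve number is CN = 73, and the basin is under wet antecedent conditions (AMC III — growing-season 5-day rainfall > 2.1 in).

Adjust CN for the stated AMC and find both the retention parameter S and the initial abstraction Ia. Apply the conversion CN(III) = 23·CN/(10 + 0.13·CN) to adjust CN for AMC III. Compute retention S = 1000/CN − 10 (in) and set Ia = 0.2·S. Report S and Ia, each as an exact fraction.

Adjust CN=73 to AMC III: 23·73/(10 + 0.13·73) → 1679 ÷ (1949/100) = 167900/1949 ≈ 86.147
S = 1000/(167900/1949) − 10 = 2700/1679 in ≈ 1.608 in
Ia = 0.2·(2700/1679) = 540/1679 in ≈ 0.322 in

S = 2700/1679 in ≈ 1.608 in; Ia = 540/1679 in ≈ 0.322 in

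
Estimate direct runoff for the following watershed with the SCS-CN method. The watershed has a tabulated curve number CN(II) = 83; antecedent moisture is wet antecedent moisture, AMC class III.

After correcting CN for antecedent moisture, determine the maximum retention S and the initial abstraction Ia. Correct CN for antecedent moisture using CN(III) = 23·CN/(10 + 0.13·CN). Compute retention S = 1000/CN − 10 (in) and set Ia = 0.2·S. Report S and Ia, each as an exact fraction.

Adjust CN=83 to AMC III: 23·83/(10 + 0.13·83) → 1909 ÷ (2079/100) = 190900/2079 ≈ 91.823
Max retention: S = 1000/(190900/2079) − 10 = 1700/1909 in (≈ 0.891 in)
Ia = 0.2·(1700/1909) = 340/1909 in ≈ 0.178 in

S = 1700/1909 in ≈ 0.891 in; Ia = 340/1909 in ≈ 0.178 in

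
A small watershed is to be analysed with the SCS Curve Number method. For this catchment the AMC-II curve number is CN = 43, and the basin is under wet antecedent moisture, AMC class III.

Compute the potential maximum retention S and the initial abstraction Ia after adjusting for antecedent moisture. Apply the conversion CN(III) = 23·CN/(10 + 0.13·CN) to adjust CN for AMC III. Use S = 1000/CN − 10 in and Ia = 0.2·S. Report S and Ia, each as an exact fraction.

CN(III) from CN(II)=43: (23·43)/(10 + 0.13·43) = 98900/1559 ≈ 63.438
Max retention: S = 1000/(98900/1559) − 10 = 5700/989 in (≈ 5.763 in)
Ia = 0.2S: 0.2·5.763 = 1.153 in (exactly 1140/989)

S = 5700/989 in ≈ 5.763 in; Ia = 1140/989 in ≈ 1.153 in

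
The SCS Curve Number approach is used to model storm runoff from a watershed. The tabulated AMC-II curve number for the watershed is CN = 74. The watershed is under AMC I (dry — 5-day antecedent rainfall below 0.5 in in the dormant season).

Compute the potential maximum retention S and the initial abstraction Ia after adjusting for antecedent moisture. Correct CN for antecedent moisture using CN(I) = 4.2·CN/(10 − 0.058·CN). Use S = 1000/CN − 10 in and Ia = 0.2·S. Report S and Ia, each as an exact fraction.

S = 6500/777 in ≈ 8.366 in; Ia = 1300/777 in ≈ 1.673 in

Dry (AMC I): CN(I) = 4.2·74/(10 − 0.058·74) = (1554/5)/(1427/250) = 77700/1427 ≈ 54.450
Retention S: 1000/CN − 10 with CN=54.450 → S = 6500/777 ≈ 8.366 in
Ia = 0.2S: 0.2·8.366 = 1.673 in (exactly 1300/777)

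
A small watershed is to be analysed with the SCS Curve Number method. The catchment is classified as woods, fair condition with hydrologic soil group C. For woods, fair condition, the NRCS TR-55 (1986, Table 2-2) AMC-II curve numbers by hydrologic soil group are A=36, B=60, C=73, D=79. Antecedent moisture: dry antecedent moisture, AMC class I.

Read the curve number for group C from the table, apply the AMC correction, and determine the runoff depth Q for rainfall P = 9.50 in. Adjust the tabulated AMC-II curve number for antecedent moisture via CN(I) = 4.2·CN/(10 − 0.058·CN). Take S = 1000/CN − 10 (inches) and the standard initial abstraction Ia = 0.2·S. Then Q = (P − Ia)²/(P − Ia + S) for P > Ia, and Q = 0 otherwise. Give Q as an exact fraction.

Q = 62552281/17280998 in ≈ 3.620 in

NRCS table: woods, fair condition, soil group C → CN(II) = 73
CN(I) from CN(II)=73: (4.2·73)/(10 − 0.058·73) = 51100/961 ≈ 53.174
Retention S: 1000/CN − 10 with CN=53.174 → S = 4500/511 ≈ 8.806 in
Initial abstraction Ia = S/5 = (4500/511)/5 = 900/511 ≈ 1.761 in
Excess rainfall: 9.500 − 1.761 = 7.739 in; P > Ia so Q > 0
Runoff Q = (P−Ia)²/(P−Ia+S) = (7.739)²/(7.739+8.806) = 62552281/17280998 ≈ 3.620 in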